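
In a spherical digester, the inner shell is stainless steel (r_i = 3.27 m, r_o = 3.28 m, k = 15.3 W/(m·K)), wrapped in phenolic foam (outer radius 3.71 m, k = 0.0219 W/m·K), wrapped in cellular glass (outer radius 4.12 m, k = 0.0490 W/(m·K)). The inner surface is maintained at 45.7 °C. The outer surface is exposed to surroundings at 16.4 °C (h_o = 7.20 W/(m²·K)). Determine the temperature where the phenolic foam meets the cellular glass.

T = 23.9 °C

Series thermal resistances, inner to outer:
  R_stainless steel = (1/3.27 − 1/3.28)/(4πk) = 9.323×10^-4/(4π·15.3) = 4.849×10^-6 K/W
  R_phenolic foam = (1/3.28 − 1/3.71)/(4πk) = 0.03534/(4π·0.0219) = 0.1284 K/W
  R_cellular glass = (1/3.71 − 1/4.12)/(4πk) = 0.02682/(4π·0.0490) = 0.04356 K/W
  R_conv,out = 1/(4πr²h) = 1/(4π·4.12²·7.20) = 6.511×10^-4 K/W
ΣR = 4.849×10^-6 + 0.1284 + 0.04356 + 6.511×10^-4 = 0.1726 K/W
Q = ΔT/ΣR = (45.7 °C − 16.4 °C)/0.1726 = 169.8 W
From the inner boundary to the phenolic foam/cellular glass interface, ΣR_partial = 0.1284 K/W.
T_interface = T_in − Q·ΣR_partial = 45.7 °C − (169.8)(0.1284) = 23.9 °C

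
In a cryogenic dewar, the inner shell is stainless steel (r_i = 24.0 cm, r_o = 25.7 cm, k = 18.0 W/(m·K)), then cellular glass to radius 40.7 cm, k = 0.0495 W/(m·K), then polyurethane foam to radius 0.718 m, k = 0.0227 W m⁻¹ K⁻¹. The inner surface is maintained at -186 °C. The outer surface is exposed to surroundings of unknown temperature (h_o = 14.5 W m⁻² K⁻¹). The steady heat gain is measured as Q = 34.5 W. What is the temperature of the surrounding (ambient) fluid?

T_out = 22.7 °C

Sum the resistances:
  R_stainless steel = (1/0.240 − 1/0.257)/(4πk) = 0.2756/(4π·18.0) = 0.001218 K/W
  R_cellular glass = (1/0.257 − 1/0.407)/(4πk) = 1.434/(4π·0.0495) = 2.305 K/W
  R_polyurethane foam = (1/0.407 − 1/0.718)/(4πk) = 1.064/(4π·0.0227) = 3.731 K/W
  R_conv,out = 1/(4πr²h) = 1/(4π·0.718²·14.5) = 0.01065 K/W
ΣR = 6.048 K/W
ΔT = Q·ΣR = 34.5 × 6.048 = 208.7 K
Heat flows inward, so T_out = T_in + ΔT = -186 + 208.7 = 22.7 °C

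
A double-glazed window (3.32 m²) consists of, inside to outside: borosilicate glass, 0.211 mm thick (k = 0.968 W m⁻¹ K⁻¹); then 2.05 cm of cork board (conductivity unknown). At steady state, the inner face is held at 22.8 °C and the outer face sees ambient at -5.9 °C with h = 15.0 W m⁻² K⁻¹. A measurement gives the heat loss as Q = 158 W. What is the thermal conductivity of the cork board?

ΣR = ΔT/Q = |22.8 − -5.9|/158 = 0.1816 K/W
Known resistances:
  R_borosilicate glass = L/(kA) = 2.11×10^-4/(0.968·3.32) = 6.566×10^-5 K/W
  R_conv,out = 1/(hA) = 1/(15.0·3.32) = 0.02008 K/W
R_cork board = ΣR − ΣR_known = 0.1816 − 0.02015 = 0.1615 K/W
L/(kA) = 0.1615 ⇒ k = 0.0205/(0.1615·3.32) = 0.0382 W/m·K

k = 0.0382 W/m·K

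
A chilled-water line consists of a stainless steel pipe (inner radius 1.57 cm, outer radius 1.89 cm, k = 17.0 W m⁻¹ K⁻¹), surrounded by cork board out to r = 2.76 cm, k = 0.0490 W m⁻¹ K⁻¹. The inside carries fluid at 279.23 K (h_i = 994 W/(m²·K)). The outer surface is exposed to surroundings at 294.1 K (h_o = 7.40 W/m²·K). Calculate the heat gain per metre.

Treat each layer as a resistance in series:
  R'_conv,in = 1/(2πr h) = 1/(2π·0.0157·994) = 0.01020 m·K/W
  R'_stainless steel = ln(0.0189/0.0157)/(2πk) = 0.1855/(2π·17.0) = 0.001737 m·K/W
  R'_cork board = ln(0.0276/0.0189)/(2πk) = 0.3787/(2π·0.0490) = 1.230 m·K/W
  R'_conv,out = 1/(2πr h) = 1/(2π·0.0276·7.40) = 0.7793 m·K/W
ΣR = 0.01020 + 0.001737 + 1.230 + 0.7793 = 2.021 m·K/W
Q' = ΔT/ΣR = (279.23 K − 294.1 K)/2.021 = -7.36 W/m
(Negative Q' ⇒ heat flows inward; heat gain = 7.36 W/m.)

Q' = 7.36 W/m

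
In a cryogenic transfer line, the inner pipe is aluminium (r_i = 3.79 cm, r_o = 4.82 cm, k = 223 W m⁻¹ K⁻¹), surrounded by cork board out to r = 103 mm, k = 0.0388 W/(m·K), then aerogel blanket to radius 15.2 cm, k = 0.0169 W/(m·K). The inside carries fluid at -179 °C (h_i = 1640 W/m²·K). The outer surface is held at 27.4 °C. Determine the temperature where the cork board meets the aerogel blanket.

T = -84.1 °C

Series thermal resistances, inner to outer:
  R'_conv,in = 1/(2πr h) = 1/(2π·0.0379·1640) = 0.002561 m·K/W
  R'_aluminium = ln(0.0482/0.0379)/(2πk) = 0.2404/(2π·223) = 1.716×10^-4 m·K/W
  R'_cork board = ln(0.103/0.0482)/(2πk) = 0.7594/(2π·0.0388) = 3.115 m·K/W
  R'_aerogel blanket = ln(0.152/0.103)/(2πk) = 0.3892/(2π·0.0169) = 3.665 m·K/W
ΣR = 0.002561 + 1.716×10^-4 + 3.115 + 3.665 = 6.783 m·K/W
Q' = ΔT/ΣR = (-179 °C − 27.4 °C)/6.783 = -30.43 W/m
From the inner boundary to the cork board/aerogel blanket interface, ΣR_partial = 3.118 m·K/W.
T_interface = T_in − Q'·ΣR_partial = -179 °C − (-30.43)(3.118) = -84.1 °C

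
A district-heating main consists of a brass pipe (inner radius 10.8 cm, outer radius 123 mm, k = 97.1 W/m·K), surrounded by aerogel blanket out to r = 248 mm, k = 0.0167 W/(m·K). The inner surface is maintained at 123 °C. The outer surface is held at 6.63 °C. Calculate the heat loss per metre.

Resistance network (inner→outer):
  R'_brass = ln(0.123/0.108)/(2πk) = 0.1301/(2π·97.1) = 2.132×10^-4 m·K/W
  R'_aerogel blanket = ln(0.248/0.123)/(2πk) = 0.7012/(2π·0.0167) = 6.683 m·K/W
ΣR = 2.132×10^-4 + 6.683 = 6.683 m·K/W
Q' = ΔT/ΣR = (123 °C − 6.63 °C)/6.683 = 17.4 W/m

Q' = 17.4 W/m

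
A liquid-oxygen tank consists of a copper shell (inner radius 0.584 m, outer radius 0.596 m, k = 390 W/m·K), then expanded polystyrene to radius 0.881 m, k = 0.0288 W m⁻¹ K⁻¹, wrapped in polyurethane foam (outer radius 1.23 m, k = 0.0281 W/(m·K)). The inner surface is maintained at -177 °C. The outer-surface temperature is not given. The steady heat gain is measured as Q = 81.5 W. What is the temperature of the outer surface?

T_out = 19.6 °C

Series resistances:
  R_copper = (1/0.584 − 1/0.596)/(4πk) = 0.03448/(4π·390) = 7.035×10^-6 K/W
  R_expanded polystyrene = (1/0.596 − 1/0.881)/(4πk) = 0.5428/(4π·0.0288) = 1.500 K/W
  R_polyurethane foam = (1/0.881 − 1/1.23)/(4πk) = 0.3221/(4π·0.0281) = 0.9121 K/W
ΣR = 2.412 K/W
ΔT = Q·ΣR = 81.5 × 2.412 = 196.6 K
Heat flows inward, so T_out = T_in + ΔT = -177 + 196.6 = 19.6 °C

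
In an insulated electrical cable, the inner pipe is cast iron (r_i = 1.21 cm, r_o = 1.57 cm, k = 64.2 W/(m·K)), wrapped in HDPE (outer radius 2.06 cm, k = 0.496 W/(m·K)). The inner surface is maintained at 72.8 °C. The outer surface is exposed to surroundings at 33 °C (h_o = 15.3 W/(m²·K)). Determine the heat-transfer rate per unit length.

Treat each layer as a resistance in series:
  R'_cast iron = ln(0.0157/0.0121)/(2πk) = 0.2605/(2π·64.2) = 6.457×10^-4 m·K/W
  R'_HDPE = ln(0.0206/0.0157)/(2πk) = 0.2716/(2π·0.496) = 0.08716 m·K/W
  R'_conv,out = 1/(2πr h) = 1/(2π·0.0206·15.3) = 0.5050 m·K/W
ΣR = 6.457×10^-4 + 0.08716 + 0.5050 = 0.5928 m·K/W
Q' = ΔT/ΣR = (72.8 °C − 33 °C)/0.5928 = 67.1 W/m

Q' = 67.1 W/m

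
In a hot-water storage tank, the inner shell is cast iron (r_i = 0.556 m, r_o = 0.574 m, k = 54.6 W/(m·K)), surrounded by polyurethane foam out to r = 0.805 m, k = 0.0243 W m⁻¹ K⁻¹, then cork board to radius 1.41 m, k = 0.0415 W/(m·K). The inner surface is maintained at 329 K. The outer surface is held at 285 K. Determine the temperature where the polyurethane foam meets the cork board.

Series thermal resistances, inner to outer:
  R_cast iron = (1/0.556 − 1/0.574)/(4πk) = 0.05640/(4π·54.6) = 8.220×10^-5 K/W
  R_polyurethane foam = (1/0.574 − 1/0.805)/(4πk) = 0.4999/(4π·0.0243) = 1.637 K/W
  R_cork board = (1/0.805 − 1/1.41)/(4πk) = 0.5330/(4π·0.0415) = 1.022 K/W
ΣR = 8.220×10^-5 + 1.637 + 1.022 = 2.659 K/W
Q = ΔT/ΣR = (329 K − 285 K)/2.659 = 16.55 W
From the inner boundary to the polyurethane foam/cork board interface, ΣR_partial = 1.637 K/W.
T_interface = T_in − Q·ΣR_partial = 329 K − (16.55)(1.637) = 301.9 K

T = 301.9 K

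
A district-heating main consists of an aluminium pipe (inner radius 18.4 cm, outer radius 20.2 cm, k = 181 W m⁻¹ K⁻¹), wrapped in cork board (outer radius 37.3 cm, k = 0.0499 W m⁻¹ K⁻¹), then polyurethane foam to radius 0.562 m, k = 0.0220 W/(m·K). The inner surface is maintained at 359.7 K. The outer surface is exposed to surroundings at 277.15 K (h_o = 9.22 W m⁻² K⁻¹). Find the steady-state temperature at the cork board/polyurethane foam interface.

T = 327.1 K

Series thermal resistances, inner to outer:
  R'_aluminium = ln(0.202/0.184)/(2πk) = 0.09333/(2π·181) = 8.207×10^-5 m·K/W
  R'_cork board = ln(0.373/0.202)/(2πk) = 0.6133/(2π·0.0499) = 1.956 m·K/W
  R'_polyurethane foam = ln(0.562/0.373)/(2πk) = 0.4099/(2π·0.0220) = 2.966 m·K/W
  R'_conv,out = 1/(2πr h) = 1/(2π·0.562·9.22) = 0.03072 m·K/W
ΣR = 8.207×10^-5 + 1.956 + 2.966 + 0.03072 = 4.953 m·K/W
Q' = ΔT/ΣR = (359.7 K − 277.15 K)/4.953 = 16.67 W/m
From the inner boundary to the cork board/polyurethane foam interface, ΣR_partial = 1.956 m·K/W.
T_interface = T_in − Q'·ΣR_partial = 359.7 K − (16.67)(1.956) = 327.1 K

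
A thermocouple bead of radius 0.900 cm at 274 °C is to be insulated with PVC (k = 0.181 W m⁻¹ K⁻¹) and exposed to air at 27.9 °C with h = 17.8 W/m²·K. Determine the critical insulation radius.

For a sphere, r_cr = 2k_ins/h = 2·0.181/17.8 = 0.0203 m = 2.03 cm

r_cr = 2.03 cm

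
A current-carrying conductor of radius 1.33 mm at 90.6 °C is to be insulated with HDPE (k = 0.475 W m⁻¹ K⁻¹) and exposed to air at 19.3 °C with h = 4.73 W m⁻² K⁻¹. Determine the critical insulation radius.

r_cr = 10.0 cm

For a cylinder, r_cr = k_ins/h = 0.475/4.73 = 0.100 m = 10.0 cm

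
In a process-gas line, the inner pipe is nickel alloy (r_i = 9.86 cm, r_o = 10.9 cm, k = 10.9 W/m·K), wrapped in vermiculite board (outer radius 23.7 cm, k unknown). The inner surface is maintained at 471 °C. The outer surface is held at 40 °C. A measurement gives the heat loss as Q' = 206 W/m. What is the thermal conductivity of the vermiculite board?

k = 0.0591 W/m·K

ΣR = ΔT/Q' = |471 − 40|/206 = 2.092 m·K/W
Known resistances:
  R'_nickel alloy = ln(0.109/0.0986)/(2πk) = 0.1003/(2π·10.9) = 0.001464 m·K/W
R_vermiculite board = ΣR − ΣR_known = 2.092 − 0.001464 = 2.091 m·K/W
ln(r₂/r₁)/(2πk) = 2.091 ⇒ k = 0.7767/(2π·2.091) = 0.0591 W/m·K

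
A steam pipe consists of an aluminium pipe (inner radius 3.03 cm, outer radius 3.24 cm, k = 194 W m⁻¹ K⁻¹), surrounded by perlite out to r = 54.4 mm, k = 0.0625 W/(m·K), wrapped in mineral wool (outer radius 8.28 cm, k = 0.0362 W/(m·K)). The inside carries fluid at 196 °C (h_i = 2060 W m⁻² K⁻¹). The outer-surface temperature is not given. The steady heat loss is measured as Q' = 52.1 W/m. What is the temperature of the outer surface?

T_out = 30.9 °C

Sum the resistances:
  R'_conv,in = 1/(2πr h) = 1/(2π·0.0303·2060) = 0.002550 m·K/W
  R'_aluminium = ln(0.0324/0.0303)/(2πk) = 0.06701/(2π·194) = 5.497×10^-5 m·K/W
  R'_perlite = ln(0.0544/0.0324)/(2πk) = 0.5182/(2π·0.0625) = 1.320 m·K/W
  R'_mineral wool = ln(0.0828/0.0544)/(2πk) = 0.4201/(2π·0.0362) = 1.847 m·K/W
ΣR = 3.169 m·K/W
ΔT = Q'·ΣR = 52.1 × 3.169 = 165.1 K
Heat flows outward, so T_out = T_in − ΔT = 196 − 165.1 = 30.9 °C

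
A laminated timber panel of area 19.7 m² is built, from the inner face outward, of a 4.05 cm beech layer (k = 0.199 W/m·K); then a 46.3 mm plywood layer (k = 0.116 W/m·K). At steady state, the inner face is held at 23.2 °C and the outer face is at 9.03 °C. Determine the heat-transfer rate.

Q = 463 W

Treat each layer as a resistance in series:
  R_beech = L/(kA) = 0.0405/(0.199·19.7) = 0.01033 K/W
  R_plywood = L/(kA) = 0.0463/(0.116·19.7) = 0.02026 K/W
ΣR = 0.01033 + 0.02026 = 0.03059 K/W
Q = ΔT/ΣR = (23.2 °C − 9.03 °C)/0.03059 = 463 W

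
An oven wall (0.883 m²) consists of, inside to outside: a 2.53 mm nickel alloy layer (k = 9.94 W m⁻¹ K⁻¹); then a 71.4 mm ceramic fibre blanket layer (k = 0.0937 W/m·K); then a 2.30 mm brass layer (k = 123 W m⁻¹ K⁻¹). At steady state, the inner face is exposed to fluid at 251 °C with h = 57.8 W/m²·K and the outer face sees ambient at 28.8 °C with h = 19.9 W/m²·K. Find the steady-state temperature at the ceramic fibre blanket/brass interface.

T = 42.3 °C

Treat each layer as a resistance in series:
  R_conv,in = 1/(hA) = 1/(57.8·0.883) = 0.01959 K/W
  R_nickel alloy = L/(kA) = 0.00253/(9.94·0.883) = 2.883×10^-4 K/W
  R_ceramic fibre blanket = L/(kA) = 0.0714/(0.0937·0.883) = 0.8630 K/W
  R_brass = L/(kA) = 0.00230/(123·0.883) = 2.118×10^-5 K/W
  R_conv,out = 1/(hA) = 1/(19.9·0.883) = 0.05691 K/W
ΣR = 0.01959 + 2.883×10^-4 + 0.8630 + 2.118×10^-5 + 0.05691 = 0.9398 K/W
Q = ΔT/ΣR = (251 °C − 28.8 °C)/0.9398 = 236.4 W
From the inner boundary to the ceramic fibre blanket/brass interface, ΣR_partial = 0.8829 K/W.
T_interface = T_in − Q·ΣR_partial = 251 °C − (236.4)(0.8829) = 42.3 °C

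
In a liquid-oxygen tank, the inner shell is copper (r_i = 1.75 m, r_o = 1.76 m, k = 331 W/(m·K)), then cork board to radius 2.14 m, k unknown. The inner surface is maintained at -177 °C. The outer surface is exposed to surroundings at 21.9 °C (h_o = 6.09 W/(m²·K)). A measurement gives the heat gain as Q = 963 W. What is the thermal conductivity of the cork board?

k = 0.0394 W/m·K

ΣR = ΔT/Q = |-177 − 21.9|/963 = 0.2065 K/W
Known resistances:
  R_copper = (1/1.75 − 1/1.76)/(4πk) = 0.003247/(4π·331) = 7.806×10^-7 K/W
  R_conv,out = 1/(4πr²h) = 1/(4π·2.14²·6.09) = 0.002853 K/W
R_cork board = ΣR − ΣR_known = 0.2065 − 0.002854 = 0.2036 K/W
(1/r₁−1/r₂)/(4πk) = 0.2036 ⇒ k = 0.1009/(4π·0.2036) = 0.0394 W/m·K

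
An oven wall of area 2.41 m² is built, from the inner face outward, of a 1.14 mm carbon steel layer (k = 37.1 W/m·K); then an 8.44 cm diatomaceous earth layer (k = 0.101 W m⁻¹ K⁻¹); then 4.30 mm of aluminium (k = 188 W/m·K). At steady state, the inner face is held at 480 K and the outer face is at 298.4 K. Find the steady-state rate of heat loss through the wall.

Series thermal resistances, inner to outer:
  R_carbon steel = L/(kA) = 0.00114/(37.1·2.41) = 1.275×10^-5 K/W
  R_diatomaceous earth = L/(kA) = 0.0844/(0.101·2.41) = 0.3467 K/W
  R_aluminium = L/(kA) = 0.00430/(188·2.41) = 9.491×10^-6 K/W
ΣR = 1.275×10^-5 + 0.3467 + 9.491×10^-6 = 0.3467 K/W
Q = ΔT/ΣR = (480 K − 298.4 K)/0.3467 = 524 W

Q = 524 W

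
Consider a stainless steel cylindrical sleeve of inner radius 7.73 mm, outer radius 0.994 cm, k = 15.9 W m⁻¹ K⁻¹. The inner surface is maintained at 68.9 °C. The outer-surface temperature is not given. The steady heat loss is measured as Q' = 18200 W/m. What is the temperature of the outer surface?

T_out = 23.1 °C

Sum the resistances:
  R'_stainless steel = ln(0.00994/0.00773)/(2πk) = 0.2515/(2π·15.9) = 0.002517 m·K/W
ΣR = 0.002517 m·K/W
ΔT = Q'·ΣR = 18200 × 0.002517 = 45.81 K
Heat flows outward, so T_out = T_in − ΔT = 68.9 − 45.81 = 23.1 °C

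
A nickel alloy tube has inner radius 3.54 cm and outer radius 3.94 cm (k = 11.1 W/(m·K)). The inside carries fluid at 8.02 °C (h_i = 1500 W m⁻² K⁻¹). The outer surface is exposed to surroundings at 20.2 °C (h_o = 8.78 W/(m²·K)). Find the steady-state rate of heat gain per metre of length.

Q' = 26.2 W/m

Treat each layer as a resistance in series:
  R'_conv,in = 1/(2πr h) = 1/(2π·0.0354·1500) = 0.002997 m·K/W
  R'_nickel alloy = ln(0.0394/0.0354)/(2πk) = 0.1071/(2π·11.1) = 0.001535 m·K/W
  R'_conv,out = 1/(2πr h) = 1/(2π·0.0394·8.78) = 0.4601 m·K/W
ΣR = 0.002997 + 0.001535 + 0.4601 = 0.4646 m·K/W
Q' = ΔT/ΣR = (8.02 °C − 20.2 °C)/0.4646 = -26.2 W/m
(Negative Q' ⇒ heat flows inward; heat gain = 26.2 W/m.)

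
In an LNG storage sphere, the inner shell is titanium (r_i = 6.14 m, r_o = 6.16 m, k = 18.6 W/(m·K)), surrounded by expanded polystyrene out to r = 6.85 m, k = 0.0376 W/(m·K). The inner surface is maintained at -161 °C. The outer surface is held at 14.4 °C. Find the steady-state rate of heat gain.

Resistance network (inner→outer):
  R_titanium = (1/6.14 − 1/6.16)/(4πk) = 5.288×10^-4/(4π·18.6) = 2.262×10^-6 K/W
  R_expanded polystyrene = (1/6.16 − 1/6.85)/(4πk) = 0.01635/(4π·0.0376) = 0.03461 K/W
ΣR = 2.262×10^-6 + 0.03461 = 0.03461 K/W
Q = ΔT/ΣR = (-161 °C − 14.4 °C)/0.03461 = -5070 W
(Negative Q ⇒ heat flows inward; heat gain = 5070 W.)

Q = 5.07 kW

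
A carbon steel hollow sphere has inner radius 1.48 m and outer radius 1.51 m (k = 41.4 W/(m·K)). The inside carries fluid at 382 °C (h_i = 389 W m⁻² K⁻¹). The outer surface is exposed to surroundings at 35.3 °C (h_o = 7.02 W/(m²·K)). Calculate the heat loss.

Q = 68.1 kW

Resistance network (inner→outer):
  R_conv,in = 1/(4πr²h) = 1/(4π·1.48²·389) = 9.339×10^-5 K/W
  R_carbon steel = (1/1.48 − 1/1.51)/(4πk) = 0.01342/(4π·41.4) = 2.580×10^-5 K/W
  R_conv,out = 1/(4πr²h) = 1/(4π·1.51²·7.02) = 0.004972 K/W
ΣR = 9.339×10^-5 + 2.580×10^-5 + 0.004972 = 0.005091 K/W
Q = ΔT/ΣR = (382 °C − 35.3 °C)/0.005091 = 68100 W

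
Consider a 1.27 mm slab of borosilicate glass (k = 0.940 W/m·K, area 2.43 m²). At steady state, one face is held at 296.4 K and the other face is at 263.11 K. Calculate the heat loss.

Q = 59.9 kW

Q = kA·ΔT/L = 0.940 × 2.43 × |296.4 K − 263.11 K| / 0.00127 = 59900 W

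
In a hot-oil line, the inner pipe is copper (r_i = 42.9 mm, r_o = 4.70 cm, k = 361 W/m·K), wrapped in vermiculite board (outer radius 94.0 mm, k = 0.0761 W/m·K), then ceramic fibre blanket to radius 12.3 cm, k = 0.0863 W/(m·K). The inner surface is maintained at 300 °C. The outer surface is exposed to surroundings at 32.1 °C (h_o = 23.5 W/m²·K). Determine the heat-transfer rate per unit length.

Treat each layer as a resistance in series:
  R'_copper = ln(0.0470/0.0429)/(2πk) = 0.09128/(2π·361) = 4.024×10^-5 m·K/W
  R'_vermiculite board = ln(0.0940/0.0470)/(2πk) = 0.6931/(2π·0.0761) = 1.450 m·K/W
  R'_ceramic fibre blanket = ln(0.123/0.0940)/(2πk) = 0.2689/(2π·0.0863) = 0.4959 m·K/W
  R'_conv,out = 1/(2πr h) = 1/(2π·0.123·23.5) = 0.05506 m·K/W
ΣR = 4.024×10^-5 + 1.450 + 0.4959 + 0.05506 = 2.001 m·K/W
Q' = ΔT/ΣR = (300 °C − 32.1 °C)/2.001 = 134 W/m

Q' = 134 W/m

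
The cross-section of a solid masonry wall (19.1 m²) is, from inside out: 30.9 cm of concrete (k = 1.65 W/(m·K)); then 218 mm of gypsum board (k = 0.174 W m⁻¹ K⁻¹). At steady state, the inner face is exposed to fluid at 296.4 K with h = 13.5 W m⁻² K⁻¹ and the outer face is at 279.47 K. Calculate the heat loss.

Series thermal resistances, inner to outer:
  R_conv,in = 1/(hA) = 1/(13.5·19.1) = 0.003878 K/W
  R_concrete = L/(kA) = 0.309/(1.65·19.1) = 0.009805 K/W
  R_gypsum board = L/(kA) = 0.218/(0.174·19.1) = 0.06560 K/W
ΣR = 0.003878 + 0.009805 + 0.06560 = 0.07928 K/W
Q = ΔT/ΣR = (296.4 K − 279.47 K)/0.07928 = 214 W

Q = 214 W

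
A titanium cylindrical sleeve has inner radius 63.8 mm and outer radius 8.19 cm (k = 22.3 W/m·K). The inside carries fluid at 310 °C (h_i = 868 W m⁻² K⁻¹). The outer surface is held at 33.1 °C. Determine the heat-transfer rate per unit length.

Treat each layer as a resistance in series:
  R'_conv,in = 1/(2πr h) = 1/(2π·0.0638·868) = 0.002874 m·K/W
  R'_titanium = ln(0.0819/0.0638)/(2πk) = 0.2497/(2π·22.3) = 0.001782 m·K/W
ΣR = 0.002874 + 0.001782 = 0.004656 m·K/W
Q' = ΔT/ΣR = (310 °C − 33.1 °C)/0.004656 = 59500 W/m

Q' = 59.5 kW/m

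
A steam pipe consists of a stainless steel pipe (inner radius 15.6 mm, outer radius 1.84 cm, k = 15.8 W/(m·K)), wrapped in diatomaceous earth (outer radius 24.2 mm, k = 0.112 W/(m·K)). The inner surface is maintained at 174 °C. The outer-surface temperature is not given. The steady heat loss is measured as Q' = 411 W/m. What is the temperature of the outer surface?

T_out = 13.3 °C

Sum the resistances:
  R'_stainless steel = ln(0.0184/0.0156)/(2πk) = 0.1651/(2π·15.8) = 0.001663 m·K/W
  R'_diatomaceous earth = ln(0.0242/0.0184)/(2πk) = 0.2740/(2π·0.112) = 0.3894 m·K/W
ΣR = 0.3910 m·K/W
ΔT = Q'·ΣR = 411 × 0.3910 = 160.7 K
Heat flows outward, so T_out = T_in − ΔT = 174 − 160.7 = 13.3 °C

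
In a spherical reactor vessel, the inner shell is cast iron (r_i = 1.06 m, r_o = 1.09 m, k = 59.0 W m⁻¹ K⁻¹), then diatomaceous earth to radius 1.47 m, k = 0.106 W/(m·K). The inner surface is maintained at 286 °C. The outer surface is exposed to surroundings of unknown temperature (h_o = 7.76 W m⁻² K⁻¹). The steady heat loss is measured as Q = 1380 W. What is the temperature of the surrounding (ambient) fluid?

Series resistances:
  R_cast iron = (1/1.06 − 1/1.09)/(4πk) = 0.02597/(4π·59.0) = 3.502×10^-5 K/W
  R_diatomaceous earth = (1/1.09 − 1/1.47)/(4πk) = 0.2372/(4π·0.106) = 0.1780 K/W
  R_conv,out = 1/(4πr²h) = 1/(4π·1.47²·7.76) = 0.004746 K/W
ΣR = 0.1828 K/W
ΔT = Q·ΣR = 1380 × 0.1828 = 252.3 K
Heat flows outward, so T_out = T_in − ΔT = 286 − 252.3 = 33.7 °C

T_out = 33.7 °C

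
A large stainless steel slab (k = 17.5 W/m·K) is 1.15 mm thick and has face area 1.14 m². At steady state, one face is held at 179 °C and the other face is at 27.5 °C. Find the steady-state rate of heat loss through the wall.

Q = 2630 kW

Q = kA·ΔT/L = 17.5 × 1.14 × |179 °C − 27.5 °C| / 0.00115 = 2.63×10^6 W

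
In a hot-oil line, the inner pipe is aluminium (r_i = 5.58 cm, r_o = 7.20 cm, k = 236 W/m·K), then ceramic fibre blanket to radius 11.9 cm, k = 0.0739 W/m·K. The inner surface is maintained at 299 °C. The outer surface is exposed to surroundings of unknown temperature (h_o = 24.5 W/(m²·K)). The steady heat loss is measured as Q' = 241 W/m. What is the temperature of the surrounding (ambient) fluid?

T_out = 25.0 °C

Sum the resistances:
  R'_aluminium = ln(0.0720/0.0558)/(2πk) = 0.2549/(2π·236) = 1.719×10^-4 m·K/W
  R'_ceramic fibre blanket = ln(0.119/0.0720)/(2πk) = 0.5025/(2π·0.0739) = 1.082 m·K/W
  R'_conv,out = 1/(2πr h) = 1/(2π·0.119·24.5) = 0.05459 m·K/W
ΣR = 1.137 m·K/W
ΔT = Q'·ΣR = 241 × 1.137 = 274.0 K
Heat flows outward, so T_out = T_in − ΔT = 299 − 274.0 = 25.0 °C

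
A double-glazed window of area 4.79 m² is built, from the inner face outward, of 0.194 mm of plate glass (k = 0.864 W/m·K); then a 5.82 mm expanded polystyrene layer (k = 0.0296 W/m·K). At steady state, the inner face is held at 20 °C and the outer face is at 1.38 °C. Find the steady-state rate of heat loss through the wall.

Series thermal resistances, inner to outer:
  R_plate glass = L/(kA) = 1.94×10^-4/(0.864·4.79) = 4.688×10^-5 K/W
  R_expanded polystyrene = L/(kA) = 0.00582/(0.0296·4.79) = 0.04105 K/W
ΣR = 4.688×10^-5 + 0.04105 = 0.04110 K/W
Q = ΔT/ΣR = (20 °C − 1.38 °C)/0.04110 = 453 W

Q = 453 W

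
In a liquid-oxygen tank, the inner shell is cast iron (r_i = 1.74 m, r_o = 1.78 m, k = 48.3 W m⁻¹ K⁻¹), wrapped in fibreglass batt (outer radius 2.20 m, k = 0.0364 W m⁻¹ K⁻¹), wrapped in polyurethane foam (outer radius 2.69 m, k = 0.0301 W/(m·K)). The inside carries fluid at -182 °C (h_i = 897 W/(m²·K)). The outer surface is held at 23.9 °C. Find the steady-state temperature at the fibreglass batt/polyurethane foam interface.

Resistance network (inner→outer):
  R_conv,in = 1/(4πr²h) = 1/(4π·1.74²·897) = 2.930×10^-5 K/W
  R_cast iron = (1/1.74 − 1/1.78)/(4πk) = 0.01291/(4π·48.3) = 2.128×10^-5 K/W
  R_fibreglass batt = (1/1.78 − 1/2.20)/(4πk) = 0.1073/(4π·0.0364) = 0.2345 K/W
  R_polyurethane foam = (1/2.20 − 1/2.69)/(4πk) = 0.08280/(4π·0.0301) = 0.2189 K/W
ΣR = 2.930×10^-5 + 2.128×10^-5 + 0.2345 + 0.2189 = 0.4535 K/W
Q = ΔT/ΣR = (-182 °C − 23.9 °C)/0.4535 = -454.0 W
From the inner boundary to the fibreglass batt/polyurethane foam interface, ΣR_partial = 0.2346 K/W.
T_interface = T_in − Q·ΣR_partial = -182 °C − (-454.0)(0.2346) = -75.5 °C

T = -75.5 °C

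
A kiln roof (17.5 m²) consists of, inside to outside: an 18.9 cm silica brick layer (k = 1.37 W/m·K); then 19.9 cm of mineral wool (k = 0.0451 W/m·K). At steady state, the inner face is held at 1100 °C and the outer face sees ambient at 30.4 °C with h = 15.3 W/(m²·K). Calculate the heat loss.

Series thermal resistances, inner to outer:
  R_silica brick = L/(kA) = 0.189/(1.37·17.5) = 0.007883 K/W
  R_mineral wool = L/(kA) = 0.199/(0.0451·17.5) = 0.2521 K/W
  R_conv,out = 1/(hA) = 1/(15.3·17.5) = 0.003735 K/W
ΣR = 0.007883 + 0.2521 + 0.003735 = 0.2637 K/W
Q = ΔT/ΣR = (1100 °C − 30.4 °C)/0.2637 = 4060 W

Q = 4060 W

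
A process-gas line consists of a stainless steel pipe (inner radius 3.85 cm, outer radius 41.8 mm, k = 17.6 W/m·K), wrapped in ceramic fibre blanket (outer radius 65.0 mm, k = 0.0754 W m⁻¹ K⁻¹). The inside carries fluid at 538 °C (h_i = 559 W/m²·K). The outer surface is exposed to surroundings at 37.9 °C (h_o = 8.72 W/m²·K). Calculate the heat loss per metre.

Q' = 410 W/m

Series thermal resistances, inner to outer:
  R'_conv,in = 1/(2πr h) = 1/(2π·0.0385·559) = 0.007395 m·K/W
  R'_stainless steel = ln(0.0418/0.0385)/(2πk) = 0.08224/(2π·17.6) = 7.437×10^-4 m·K/W
  R'_ceramic fibre blanket = ln(0.0650/0.0418)/(2πk) = 0.4415/(2π·0.0754) = 0.9319 m·K/W
  R'_conv,out = 1/(2πr h) = 1/(2π·0.0650·8.72) = 0.2808 m·K/W
ΣR = 0.007395 + 7.437×10^-4 + 0.9319 + 0.2808 = 1.221 m·K/W
Q' = ΔT/ΣR = (538 °C − 37.9 °C)/1.221 = 410 W/m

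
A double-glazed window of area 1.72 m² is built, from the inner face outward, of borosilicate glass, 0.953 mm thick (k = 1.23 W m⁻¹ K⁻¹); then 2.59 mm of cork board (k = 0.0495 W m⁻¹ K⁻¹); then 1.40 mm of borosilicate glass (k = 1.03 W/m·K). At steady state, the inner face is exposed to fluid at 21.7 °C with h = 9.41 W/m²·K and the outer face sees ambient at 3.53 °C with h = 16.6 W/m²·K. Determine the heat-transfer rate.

Resistance network (inner→outer):
  R_conv,in = 1/(hA) = 1/(9.41·1.72) = 0.06178 K/W
  R_borosilicate glass = L/(kA) = 9.53×10^-4/(1.23·1.72) = 4.505×10^-4 K/W
  R_cork board = L/(kA) = 0.00259/(0.0495·1.72) = 0.03042 K/W
  R_borosilicate glass = L/(kA) = 0.00140/(1.03·1.72) = 7.902×10^-4 K/W
  R_conv,out = 1/(hA) = 1/(16.6·1.72) = 0.03502 K/W
ΣR = 0.06178 + 4.505×10^-4 + 0.03042 + 7.902×10^-4 + 0.03502 = 0.1285 K/W
Q = ΔT/ΣR = (21.7 °C − 3.53 °C)/0.1285 = 141 W

Q = 141 W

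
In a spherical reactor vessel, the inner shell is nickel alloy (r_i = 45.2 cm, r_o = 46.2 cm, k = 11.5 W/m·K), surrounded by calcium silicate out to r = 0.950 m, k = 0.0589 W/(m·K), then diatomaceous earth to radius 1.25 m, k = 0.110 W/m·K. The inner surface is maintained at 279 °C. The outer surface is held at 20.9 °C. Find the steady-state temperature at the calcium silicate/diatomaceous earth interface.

Treat each layer as a resistance in series:
  R_nickel alloy = (1/0.452 − 1/0.462)/(4πk) = 0.04789/(4π·11.5) = 3.314×10^-4 K/W
  R_calcium silicate = (1/0.462 − 1/0.950)/(4πk) = 1.112/(4π·0.0589) = 1.502 K/W
  R_diatomaceous earth = (1/0.950 − 1/1.25)/(4πk) = 0.2526/(4π·0.110) = 0.1828 K/W
ΣR = 3.314×10^-4 + 1.502 + 0.1828 = 1.685 K/W
Q = ΔT/ΣR = (279 °C − 20.9 °C)/1.685 = 153.2 W
From the inner boundary to the calcium silicate/diatomaceous earth interface, ΣR_partial = 1.502 K/W.
T_interface = T_in − Q·ΣR_partial = 279 °C − (153.2)(1.502) = 48.9 °C

T = 48.9 °C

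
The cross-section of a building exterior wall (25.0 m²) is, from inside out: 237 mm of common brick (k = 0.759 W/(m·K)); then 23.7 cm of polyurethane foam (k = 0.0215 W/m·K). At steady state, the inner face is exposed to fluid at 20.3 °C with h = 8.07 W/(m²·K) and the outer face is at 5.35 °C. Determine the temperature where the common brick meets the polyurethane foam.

Series thermal resistances, inner to outer:
  R_conv,in = 1/(hA) = 1/(8.07·25.0) = 0.004957 K/W
  R_common brick = L/(kA) = 0.237/(0.759·25.0) = 0.01249 K/W
  R_polyurethane foam = L/(kA) = 0.237/(0.0215·25.0) = 0.4409 K/W
ΣR = 0.004957 + 0.01249 + 0.4409 = 0.4583 K/W
Q = ΔT/ΣR = (20.3 °C − 5.35 °C)/0.4583 = 32.62 W
From the inner boundary to the common brick/polyurethane foam interface, ΣR_partial = 0.01745 K/W.
T_interface = T_in − Q·ΣR_partial = 20.3 °C − (32.62)(0.01745) = 19.7 °C

T = 19.7 °C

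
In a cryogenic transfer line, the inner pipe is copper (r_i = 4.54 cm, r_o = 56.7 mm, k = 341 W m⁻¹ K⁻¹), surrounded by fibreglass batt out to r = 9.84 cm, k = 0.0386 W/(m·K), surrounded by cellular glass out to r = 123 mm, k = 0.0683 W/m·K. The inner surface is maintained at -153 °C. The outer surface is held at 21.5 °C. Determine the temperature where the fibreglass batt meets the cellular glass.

Resistance network (inner→outer):
  R'_copper = ln(0.0567/0.0454)/(2πk) = 0.2223/(2π·341) = 1.037×10^-4 m·K/W
  R'_fibreglass batt = ln(0.0984/0.0567)/(2πk) = 0.5513/(2π·0.0386) = 2.273 m·K/W
  R'_cellular glass = ln(0.123/0.0984)/(2πk) = 0.2231/(2π·0.0683) = 0.5200 m·K/W
ΣR = 1.037×10^-4 + 2.273 + 0.5200 = 2.793 m·K/W
Q' = ΔT/ΣR = (-153 °C − 21.5 °C)/2.793 = -62.48 W/m
From the inner boundary to the fibreglass batt/cellular glass interface, ΣR_partial = 2.273 m·K/W.
T_interface = T_in − Q'·ΣR_partial = -153 °C − (-62.48)(2.273) = -11.0 °C

T = -11.0 °C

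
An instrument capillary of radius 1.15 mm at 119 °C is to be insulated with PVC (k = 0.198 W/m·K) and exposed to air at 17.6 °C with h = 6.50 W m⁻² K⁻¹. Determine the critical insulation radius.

For a cylinder, r_cr = k_ins/h = 0.198/6.50 = 0.0305 m = 3.05 cm

r_cr = 3.05 cm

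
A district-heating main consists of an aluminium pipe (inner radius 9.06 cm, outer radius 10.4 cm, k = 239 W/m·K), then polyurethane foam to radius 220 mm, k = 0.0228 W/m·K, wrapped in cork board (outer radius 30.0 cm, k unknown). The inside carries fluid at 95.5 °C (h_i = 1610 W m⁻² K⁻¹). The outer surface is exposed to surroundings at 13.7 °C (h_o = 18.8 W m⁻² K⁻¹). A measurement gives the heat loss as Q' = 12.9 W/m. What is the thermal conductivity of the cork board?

k = 0.0456 W/m·K

ΣR = ΔT/Q' = |95.5 − 13.7|/12.9 = 6.341 m·K/W
Known resistances:
  R'_conv,in = 1/(2πr h) = 1/(2π·0.0906·1610) = 0.001091 m·K/W
  R'_aluminium = ln(0.104/0.0906)/(2πk) = 0.1379/(2π·239) = 9.185×10^-5 m·K/W
  R'_polyurethane foam = ln(0.220/0.104)/(2πk) = 0.7492/(2π·0.0228) = 5.230 m·K/W
  R'_conv,out = 1/(2πr h) = 1/(2π·0.300·18.8) = 0.02822 m·K/W
R_cork board = ΣR − ΣR_known = 6.341 − 5.259 = 1.082 m·K/W
ln(r₂/r₁)/(2πk) = 1.082 ⇒ k = 0.3102/(2π·1.082) = 0.0456 W/m·K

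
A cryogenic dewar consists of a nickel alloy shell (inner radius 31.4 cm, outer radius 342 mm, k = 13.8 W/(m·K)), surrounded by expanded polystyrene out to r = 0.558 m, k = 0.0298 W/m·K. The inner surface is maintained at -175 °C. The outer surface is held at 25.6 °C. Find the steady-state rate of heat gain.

Q = 66.3 W

Resistance network (inner→outer):
  R_nickel alloy = (1/0.314 − 1/0.342)/(4πk) = 0.2607/(4π·13.8) = 0.001504 K/W
  R_expanded polystyrene = (1/0.342 − 1/0.558)/(4πk) = 1.132/(4π·0.0298) = 3.023 K/W
ΣR = 0.001504 + 3.023 = 3.025 K/W
Q = ΔT/ΣR = (-175 °C − 25.6 °C)/3.025 = -66.3 W
(Negative Q ⇒ heat flows inward; heat gain = 66.3 W.)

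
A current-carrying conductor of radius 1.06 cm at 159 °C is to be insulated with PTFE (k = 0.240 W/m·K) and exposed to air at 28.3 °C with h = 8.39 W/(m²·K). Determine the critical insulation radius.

For a cylinder, r_cr = k_ins/h = 0.240/8.39 = 0.0286 m = 2.86 cm

r_cr = 2.86 cm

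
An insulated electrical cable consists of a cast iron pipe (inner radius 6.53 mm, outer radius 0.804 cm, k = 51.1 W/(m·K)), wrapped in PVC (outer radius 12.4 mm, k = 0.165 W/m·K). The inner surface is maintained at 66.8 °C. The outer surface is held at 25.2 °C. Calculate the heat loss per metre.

Treat each layer as a resistance in series:
  R'_cast iron = ln(0.00804/0.00653)/(2πk) = 0.2080/(2π·51.1) = 6.479×10^-4 m·K/W
  R'_PVC = ln(0.0124/0.00804)/(2πk) = 0.4333/(2π·0.165) = 0.4179 m·K/W
ΣR = 6.479×10^-4 + 0.4179 = 0.4185 m·K/W
Q' = ΔT/ΣR = (66.8 °C − 25.2 °C)/0.4185 = 99.4 W/m

Q' = 99.4 W/m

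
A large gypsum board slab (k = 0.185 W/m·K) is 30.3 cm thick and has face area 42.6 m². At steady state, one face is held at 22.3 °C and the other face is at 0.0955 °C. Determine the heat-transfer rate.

Q = kA·ΔT/L = 0.185 × 42.6 × |22.3 °C − 0.0955 °C| / 0.303 = 578 W

Q = 578 W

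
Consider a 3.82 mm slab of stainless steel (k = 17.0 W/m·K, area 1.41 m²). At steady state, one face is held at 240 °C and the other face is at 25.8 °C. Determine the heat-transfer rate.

Q = 1340 kW

Q = kA·ΔT/L = 17.0 × 1.41 × |240 °C − 25.8 °C| / 0.00382 = 1.34×10^6 W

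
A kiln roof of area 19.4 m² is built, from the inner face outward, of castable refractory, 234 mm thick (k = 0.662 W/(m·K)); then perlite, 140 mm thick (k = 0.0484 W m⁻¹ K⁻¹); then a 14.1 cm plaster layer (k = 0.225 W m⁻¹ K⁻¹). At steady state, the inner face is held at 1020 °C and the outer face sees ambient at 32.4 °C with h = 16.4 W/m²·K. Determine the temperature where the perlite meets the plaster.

Resistance network (inner→outer):
  R_castable refractory = L/(kA) = 0.234/(0.662·19.4) = 0.01822 K/W
  R_perlite = L/(kA) = 0.140/(0.0484·19.4) = 0.1491 K/W
  R_plaster = L/(kA) = 0.141/(0.225·19.4) = 0.03230 K/W
  R_conv,out = 1/(hA) = 1/(16.4·19.4) = 0.003143 K/W
ΣR = 0.01822 + 0.1491 + 0.03230 + 0.003143 = 0.2028 K/W
Q = ΔT/ΣR = (1020 °C − 32.4 °C)/0.2028 = 4870 W
From the inner boundary to the perlite/plaster interface, ΣR_partial = 0.1673 K/W.
T_interface = T_in − Q·ΣR_partial = 1020 °C − (4870)(0.1673) = 205 °C

T = 205 °C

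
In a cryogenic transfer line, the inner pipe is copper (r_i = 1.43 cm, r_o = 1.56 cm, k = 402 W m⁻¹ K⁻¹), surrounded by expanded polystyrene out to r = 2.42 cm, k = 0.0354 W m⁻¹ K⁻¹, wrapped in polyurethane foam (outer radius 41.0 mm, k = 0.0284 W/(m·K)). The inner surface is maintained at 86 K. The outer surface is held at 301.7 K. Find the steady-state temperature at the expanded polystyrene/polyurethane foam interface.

T = 172 K

Treat each layer as a resistance in series:
  R'_copper = ln(0.0156/0.0143)/(2πk) = 0.08701/(2π·402) = 3.445×10^-5 m·K/W
  R'_expanded polystyrene = ln(0.0242/0.0156)/(2πk) = 0.4391/(2π·0.0354) = 1.974 m·K/W
  R'_polyurethane foam = ln(0.0410/0.0242)/(2πk) = 0.5272/(2π·0.0284) = 2.955 m·K/W
ΣR = 3.445×10^-5 + 1.974 + 2.955 = 4.929 m·K/W
Q' = ΔT/ΣR = (86 K − 301.7 K)/4.929 = -43.76 W/m
From the inner boundary to the expanded polystyrene/polyurethane foam interface, ΣR_partial = 1.974 m·K/W.
T_interface = T_in − Q'·ΣR_partial = 86 K − (-43.76)(1.974) = 172 K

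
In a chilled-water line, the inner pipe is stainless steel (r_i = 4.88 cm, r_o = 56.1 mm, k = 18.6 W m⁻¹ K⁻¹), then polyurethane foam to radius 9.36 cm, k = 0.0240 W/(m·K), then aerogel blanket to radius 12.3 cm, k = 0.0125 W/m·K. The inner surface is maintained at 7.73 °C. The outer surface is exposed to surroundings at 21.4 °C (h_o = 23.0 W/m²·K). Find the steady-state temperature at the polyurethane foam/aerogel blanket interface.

T = 14.4 °C

Resistance network (inner→outer):
  R'_stainless steel = ln(0.0561/0.0488)/(2πk) = 0.1394/(2π·18.6) = 0.001193 m·K/W
  R'_polyurethane foam = ln(0.0936/0.0561)/(2πk) = 0.5119/(2π·0.0240) = 3.395 m·K/W
  R'_aerogel blanket = ln(0.123/0.0936)/(2πk) = 0.2732/(2π·0.0125) = 3.478 m·K/W
  R'_conv,out = 1/(2πr h) = 1/(2π·0.123·23.0) = 0.05626 m·K/W
ΣR = 0.001193 + 3.395 + 3.478 + 0.05626 = 6.930 m·K/W
Q' = ΔT/ΣR = (7.73 °C − 21.4 °C)/6.930 = -1.973 W/m
From the inner boundary to the polyurethane foam/aerogel blanket interface, ΣR_partial = 3.396 m·K/W.
T_interface = T_in − Q'·ΣR_partial = 7.73 °C − (-1.973)(3.396) = 14.4 °C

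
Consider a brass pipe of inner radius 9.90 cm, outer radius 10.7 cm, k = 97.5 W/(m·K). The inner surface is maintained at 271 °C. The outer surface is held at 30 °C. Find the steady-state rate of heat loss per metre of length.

Q' = 1.90×10^6 W/m

Q' = 2πk·ΔT/ln(r₂/r₁) = 2π × 97.5 × 241 / ln(0.107/0.0990) = 1.90×10^6 W/m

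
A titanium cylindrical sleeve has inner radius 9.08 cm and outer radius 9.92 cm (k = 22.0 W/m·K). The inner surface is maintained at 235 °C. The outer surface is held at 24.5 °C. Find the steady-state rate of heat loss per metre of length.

Q' = 3.29×10^5 W/m

Q' = 2πk·ΔT/ln(r₂/r₁) = 2π × 22.0 × 210.5 / ln(0.0992/0.0908) = 3.29×10^5 W/m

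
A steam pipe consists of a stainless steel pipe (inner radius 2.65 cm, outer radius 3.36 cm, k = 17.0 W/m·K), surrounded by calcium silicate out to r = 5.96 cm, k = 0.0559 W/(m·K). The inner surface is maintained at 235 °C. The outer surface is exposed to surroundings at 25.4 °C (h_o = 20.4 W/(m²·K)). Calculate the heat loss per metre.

Treat each layer as a resistance in series:
  R'_stainless steel = ln(0.0336/0.0265)/(2πk) = 0.2374/(2π·17.0) = 0.002222 m·K/W
  R'_calcium silicate = ln(0.0596/0.0336)/(2πk) = 0.5731/(2π·0.0559) = 1.632 m·K/W
  R'_conv,out = 1/(2πr h) = 1/(2π·0.0596·20.4) = 0.1309 m·K/W
ΣR = 0.002222 + 1.632 + 0.1309 = 1.765 m·K/W
Q' = ΔT/ΣR = (235 °C − 25.4 °C)/1.765 = 119 W/m

Q' = 119 W/m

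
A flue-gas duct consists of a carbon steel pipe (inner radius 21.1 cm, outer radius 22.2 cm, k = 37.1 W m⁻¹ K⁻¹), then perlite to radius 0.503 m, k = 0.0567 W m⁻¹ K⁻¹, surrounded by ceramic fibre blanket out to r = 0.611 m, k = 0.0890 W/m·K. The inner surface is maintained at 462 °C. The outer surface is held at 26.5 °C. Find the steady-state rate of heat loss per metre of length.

Treat each layer as a resistance in series:
  R'_carbon steel = ln(0.222/0.211)/(2πk) = 0.05082/(2π·37.1) = 2.180×10^-4 m·K/W
  R'_perlite = ln(0.503/0.222)/(2πk) = 0.8179/(2π·0.0567) = 2.296 m·K/W
  R'_ceramic fibre blanket = ln(0.611/0.503)/(2πk) = 0.1945/(2π·0.0890) = 0.3478 m·K/W
ΣR = 2.180×10^-4 + 2.296 + 0.3478 = 2.644 m·K/W
Q' = ΔT/ΣR = (462 °C − 26.5 °C)/2.644 = 165 W/m

Q' = 165 W/m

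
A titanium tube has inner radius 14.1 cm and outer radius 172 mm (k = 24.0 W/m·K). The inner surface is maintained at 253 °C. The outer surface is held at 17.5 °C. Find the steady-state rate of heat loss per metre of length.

Q' = 179 kW/m

Q' = 2πk·ΔT/ln(r₂/r₁) = 2π × 24.0 × 235.5 / ln(0.172/0.141) = 1.79×10^5 W/m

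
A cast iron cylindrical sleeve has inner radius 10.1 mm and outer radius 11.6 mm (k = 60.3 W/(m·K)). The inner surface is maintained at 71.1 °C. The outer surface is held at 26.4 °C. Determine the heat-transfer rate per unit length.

Q' = 2πk·ΔT/ln(r₂/r₁) = 2π × 60.3 × 44.7 / ln(0.0116/0.0101) = 1.22×10^5 W/m

Q' = 122 kW/m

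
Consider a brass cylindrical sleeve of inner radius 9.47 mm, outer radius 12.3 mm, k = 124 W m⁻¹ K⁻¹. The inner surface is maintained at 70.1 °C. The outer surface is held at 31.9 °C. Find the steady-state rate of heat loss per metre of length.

Q' = 2πk·ΔT/ln(r₂/r₁) = 2π × 124 × 38.2 / ln(0.0123/0.00947) = 1.14×10^5 W/m

Q' = 114 kW/m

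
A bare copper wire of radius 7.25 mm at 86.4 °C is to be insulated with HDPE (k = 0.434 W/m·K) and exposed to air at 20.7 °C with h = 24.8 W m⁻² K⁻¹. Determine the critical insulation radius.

r_cr = 1.75 cm

For a cylinder, r_cr = k_ins/h = 0.434/24.8 = 0.0175 m = 1.75 cm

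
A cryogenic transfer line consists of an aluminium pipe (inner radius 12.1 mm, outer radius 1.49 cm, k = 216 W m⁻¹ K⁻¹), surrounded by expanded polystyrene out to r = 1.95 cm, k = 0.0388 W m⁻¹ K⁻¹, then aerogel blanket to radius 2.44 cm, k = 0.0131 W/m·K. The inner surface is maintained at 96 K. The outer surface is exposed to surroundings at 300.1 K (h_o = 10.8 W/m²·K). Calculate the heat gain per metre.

Q' = 46.1 W/m

Treat each layer as a resistance in series:
  R'_aluminium = ln(0.0149/0.0121)/(2πk) = 0.2082/(2π·216) = 1.534×10^-4 m·K/W
  R'_expanded polystyrene = ln(0.0195/0.0149)/(2πk) = 0.2691/(2π·0.0388) = 1.104 m·K/W
  R'_aerogel blanket = ln(0.0244/0.0195)/(2πk) = 0.2242/(2π·0.0131) = 2.723 m·K/W
  R'_conv,out = 1/(2πr h) = 1/(2π·0.0244·10.8) = 0.6040 m·K/W
ΣR = 1.534×10^-4 + 1.104 + 2.723 + 0.6040 = 4.431 m·K/W
Q' = ΔT/ΣR = (96 K − 300.1 K)/4.431 = -46.1 W/m
(Negative Q' ⇒ heat flows inward; heat gain = 46.1 W/m.)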